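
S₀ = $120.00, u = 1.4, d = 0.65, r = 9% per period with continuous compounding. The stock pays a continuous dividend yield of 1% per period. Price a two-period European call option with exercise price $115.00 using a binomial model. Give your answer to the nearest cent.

$33.51

Per-period risk-free factor R = e^0.09 = 1.0942; dividend-adjusted growth = e^(0.09−0.01) = 1.0833.
Risk-neutral probability p = (1.0833 − 0.65)/(1.4 − 0.65) = 0.4333/0.7500 = 0.5777
Terminal stock prices: S_uu = 235.2, S_ud = 109.2, S_dd = 50.7
Terminal payoffs (S − K): max(120.2, 0) = 120.2, max(-5.8, 0) = 0, max(-64.3, 0) = 0
Node u (S = 168): V_u = e^(−0.09)·[0.5777·120.2000 + 0.4223·0.0000] = 63.4647
Node d (S = 78): V_d = e^(−0.09)·[0.5777·0.0000 + 0.4223·0.0000] = 0.0000
Node 0 (S = 120): V_0 = e^(−0.09)·[0.5777·63.4647 + 0.4223·0.0000] = 33.5089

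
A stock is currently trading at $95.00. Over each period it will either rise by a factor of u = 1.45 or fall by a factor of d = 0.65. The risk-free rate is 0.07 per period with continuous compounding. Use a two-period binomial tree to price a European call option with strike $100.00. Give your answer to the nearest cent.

Risk-neutral probability p = (e^0.07 − 0.65)/(1.45 − 0.65) = 0.4225/0.8000 = 0.5281
Terminal stock prices: S_uu = 199.7, S_ud = 89.54, S_dd = 40.14
Terminal payoffs (S − K): max(99.74, 0) = 99.74, max(-10.46, 0) = 0, max(-59.86, 0) = 0
Node u (S = 137.8): V_u = e^(−0.07)·[0.5281·99.7375 + 0.4719·0.0000] = 49.1137
Node d (S = 61.75): V_d = e^(−0.07)·[0.5281·0.0000 + 0.4719·0.0000] = 0.0000
Node 0 (S = 95): V_0 = e^(−0.07)·[0.5281·49.1137 + 0.4719·0.0000] = 24.1851

$24.19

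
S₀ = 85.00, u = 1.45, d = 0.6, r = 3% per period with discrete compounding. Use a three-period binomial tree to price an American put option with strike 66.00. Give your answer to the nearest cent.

Risk-neutral probability p = (1 + 0.03 − 0.6)/(1.45 − 0.6) = 0.4300/0.8500 = 0.5059
Terminal stock prices: S_uuu = 259.1, S_uud = 107.2, S_udd = 44.37, S_ddd = 18.36
Terminal payoffs (K − S): max(-193.1, 0) = 0, max(-41.23, 0) = 0, max(21.63, 0) = 21.63, max(47.64, 0) = 47.64
Node uu (S = 178.7): continuation = 1/1.03·[0.5059·0.0000 + 0.4941·0.0000] = 0.0000; exercise value = 0.0000 ≤ continuation, so V_uu = 0.0000
Node ud (S = 73.95): continuation = 1/1.03·[0.5059·0.0000 + 0.4941·21.6300] = 10.3765; exercise value = 0.0000 ≤ continuation, so V_ud = 10.3765
Node dd (S = 30.6): continuation = 1/1.03·[0.5059·21.6300 + 0.4941·47.6400] = 33.4777; exercise value = 35.4000 > continuation, so V_dd = 35.4000 (exercise)
Node u (S = 123.2): continuation = 1/1.03·[0.5059·0.0000 + 0.4941·10.3765] = 4.9779; exercise value = 0.0000 ≤ continuation, so V_u = 4.9779
Node d (S = 51): continuation = 1/1.03·[0.5059·10.3765 + 0.4941·35.4000] = 22.0787; exercise value = 15.0000 ≤ continuation, so V_d = 22.0787
Node 0 (S = 85): continuation = 1/1.03·[0.5059·4.9779 + 0.4941·22.0787] = 13.0366; exercise value = 0.0000 ≤ continuation, so V_0 = 13.0366

13.04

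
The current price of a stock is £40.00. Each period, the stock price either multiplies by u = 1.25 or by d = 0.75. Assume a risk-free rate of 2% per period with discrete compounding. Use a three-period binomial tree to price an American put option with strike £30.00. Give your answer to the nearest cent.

Risk-neutral probability p = (1 + 0.02 − 0.75)/(1.25 − 0.75) = 0.2700/0.5000 = 0.5400
Terminal stock prices: S_uuu = 78.12, S_uud = 46.88, S_udd = 28.12, S_ddd = 16.88
Terminal payoffs (K − S): max(-48.12, 0) = 0, max(-16.88, 0) = 0, max(1.875, 0) = 1.875, max(13.12, 0) = 13.12
Node uu (S = 62.5): continuation = 1/1.02·[0.5400·0.0000 + 0.4600·0.0000] = 0.0000; exercise value = 0.0000 ≤ continuation, so V_uu = 0.0000
Node ud (S = 37.5): continuation = 1/1.02·[0.5400·0.0000 + 0.4600·1.8750] = 0.8456; exercise value = 0.0000 ≤ continuation, so V_ud = 0.8456
Node dd (S = 22.5): continuation = 1/1.02·[0.5400·1.8750 + 0.4600·13.1250] = 6.9118; exercise value = 7.5000 > continuation, so V_dd = 7.5000 (exercise)
Node u (S = 50): continuation = 1/1.02·[0.5400·0.0000 + 0.4600·0.8456] = 0.3813; exercise value = 0.0000 ≤ continuation, so V_u = 0.3813
Node d (S = 30): continuation = 1/1.02·[0.5400·0.8456 + 0.4600·7.5000] = 3.8300; exercise value = 0.0000 ≤ continuation, so V_d = 3.8300
Node 0 (S = 40): continuation = 1/1.02·[0.5400·0.3813 + 0.4600·3.8300] = 1.9292; exercise value = 0.0000 ≤ continuation, so V_0 = 1.9292

£1.93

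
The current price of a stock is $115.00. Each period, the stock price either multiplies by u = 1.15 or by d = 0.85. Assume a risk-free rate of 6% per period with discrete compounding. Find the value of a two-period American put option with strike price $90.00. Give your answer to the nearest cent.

$0.55

Risk-neutral probability p = (1 + 0.06 − 0.85)/(1.15 − 0.85) = 0.2100/0.3000 = 0.7000
Terminal stock prices: S_uu = 152.1, S_ud = 112.4, S_dd = 83.09
Terminal payoffs (K − S): max(-62.09, 0) = 0, max(-22.41, 0) = 0, max(6.913, 0) = 6.913
Node u (S = 132.2): continuation = 1/1.06·[0.7000·0.0000 + 0.3000·0.0000] = 0.0000; exercise value = 0.0000 ≤ continuation, so V_u = 0.0000
Node d (S = 97.75): continuation = 1/1.06·[0.7000·0.0000 + 0.3000·6.9125] = 1.9564; exercise value = 0.0000 ≤ continuation, so V_d = 1.9564
Node 0 (S = 115): continuation = 1/1.06·[0.7000·0.0000 + 0.3000·1.9564] = 0.5537; exercise value = 0.0000 ≤ continuation, so V_0 = 0.5537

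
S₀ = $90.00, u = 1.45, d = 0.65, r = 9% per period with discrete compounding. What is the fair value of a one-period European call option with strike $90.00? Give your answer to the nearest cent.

Risk-neutral probability p = (1 + 0.09 − 0.65)/(1.45 − 0.65) = 0.4400/0.8000 = 0.5500
Terminal stock prices: S_u = 130.5, S_d = 58.5
Terminal payoffs (S − K): max(40.5, 0) = 40.5, max(-31.5, 0) = 0
Node 0 (S = 90): V_0 = 1/1.09·[0.5500·40.5000 + 0.4500·0.0000] = 20.4358

$20.44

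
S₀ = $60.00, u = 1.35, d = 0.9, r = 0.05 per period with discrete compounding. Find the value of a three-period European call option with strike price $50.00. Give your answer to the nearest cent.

$18.41

Risk-neutral probability p = (1 + 0.05 − 0.9)/(1.35 − 0.9) = 0.1500/0.4500 = 0.3333
Terminal stock prices: S_uuu = 147.6, S_uud = 98.42, S_udd = 65.61, S_ddd = 43.74
Terminal payoffs (S − K): max(97.62, 0) = 97.62, max(48.42, 0) = 48.42, max(15.61, 0) = 15.61, max(-6.26, 0) = 0
Node uu (S = 109.4): V_uu = 1/1.05·[0.3333·97.6225 + 0.6667·48.4150] = 61.7310
Node ud (S = 72.9): V_ud = 1/1.05·[0.3333·48.4150 + 0.6667·15.6100] = 25.2810
Node dd (S = 48.6): V_dd = 1/1.05·[0.3333·15.6100 + 0.6667·0.0000] = 4.9556
Node u (S = 81): V_u = 1/1.05·[0.3333·61.7310 + 0.6667·25.2810] = 35.6485
Node d (S = 54): V_d = 1/1.05·[0.3333·25.2810 + 0.6667·4.9556] = 11.1721
Node 0 (S = 60): V_0 = 1/1.05·[0.3333·35.6485 + 0.6667·11.1721] = 18.4104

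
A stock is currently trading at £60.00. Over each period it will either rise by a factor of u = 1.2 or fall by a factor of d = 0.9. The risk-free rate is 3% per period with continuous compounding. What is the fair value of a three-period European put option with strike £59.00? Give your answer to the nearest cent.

£2.78

Risk-neutral probability p = (e^0.03 − 0.9)/(1.2 − 0.9) = 0.1305/0.3000 = 0.4348
Terminal stock prices: S_uuu = 103.7, S_uud = 77.76, S_udd = 58.32, S_ddd = 43.74
Terminal payoffs (K − S): max(-44.68, 0) = 0, max(-18.76, 0) = 0, max(0.68, 0) = 0.68, max(15.26, 0) = 15.26
Node uu (S = 86.4): V_uu = e^(−0.03)·[0.4348·0.0000 + 0.5652·0.0000] = 0.0000
Node ud (S = 64.8): V_ud = e^(−0.03)·[0.4348·0.0000 + 0.5652·0.6800] = 0.3729
Node dd (S = 48.6): V_dd = e^(−0.03)·[0.4348·0.6800 + 0.5652·15.2600] = 8.6563
Node u (S = 72): V_u = e^(−0.03)·[0.4348·0.0000 + 0.5652·0.3729] = 0.2045
Node d (S = 54): V_d = e^(−0.03)·[0.4348·0.3729 + 0.5652·8.6563] = 4.9049
Node 0 (S = 60): V_0 = e^(−0.03)·[0.4348·0.2045 + 0.5652·4.9049] = 2.7764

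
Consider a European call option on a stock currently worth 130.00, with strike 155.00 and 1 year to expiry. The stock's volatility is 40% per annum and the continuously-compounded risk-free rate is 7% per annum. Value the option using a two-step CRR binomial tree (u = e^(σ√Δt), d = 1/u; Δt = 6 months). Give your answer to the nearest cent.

16.67

CRR parameters: u = e^(σ√Δt) = e^(0.4·√0.5) = 1.3269, d = 1/u = 0.7536
Per-period rate: rΔt = 0.07·0.5 = 0.035, so R = e^0.035 = 1.0356
Risk-neutral probability p = (e^0.035 − 0.7536)/(1.3269 − 0.7536) = 0.2820/0.5733 = 0.4919
Terminal stock prices: S_uu = 228.9, S_ud = 130, S_dd = 73.84
Terminal payoffs (S − K): max(73.89, 0) = 73.89, max(-25, 0) = 0, max(-81.16, 0) = 0
Node u (S = 172.5): V_u = e^(−0.035)·[0.4919·73.8850 + 0.5081·0.0000] = 35.0935
Node d (S = 97.97): V_d = e^(−0.035)·[0.4919·0.0000 + 0.5081·0.0000] = 0.0000
Node 0 (S = 130): V_0 = e^(−0.035)·[0.4919·35.0935 + 0.5081·0.0000] = 16.6685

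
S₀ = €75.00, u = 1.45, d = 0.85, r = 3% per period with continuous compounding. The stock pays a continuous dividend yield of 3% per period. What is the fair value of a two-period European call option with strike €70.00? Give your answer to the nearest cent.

€13.09

Per-period risk-free factor R = e^0.03 = 1.0305; dividend-adjusted growth = e^(0.03−0.03) = 1.0000.
Risk-neutral probability p = (1.0000 − 0.85)/(1.45 − 0.85) = 0.1500/0.6000 = 0.2500
Terminal stock prices: S_uu = 157.7, S_ud = 92.44, S_dd = 54.19
Terminal payoffs (S − K): max(87.69, 0) = 87.69, max(22.44, 0) = 22.44, max(-15.81, 0) = 0
Node u (S = 108.8): V_u = e^(−0.03)·[0.2500·87.6875 + 0.7500·22.4375] = 37.6048
Node d (S = 63.75): V_d = e^(−0.03)·[0.2500·22.4375 + 0.7500·0.0000] = 5.4436
Node 0 (S = 75): V_0 = e^(−0.03)·[0.2500·37.6048 + 0.7500·5.4436] = 13.0854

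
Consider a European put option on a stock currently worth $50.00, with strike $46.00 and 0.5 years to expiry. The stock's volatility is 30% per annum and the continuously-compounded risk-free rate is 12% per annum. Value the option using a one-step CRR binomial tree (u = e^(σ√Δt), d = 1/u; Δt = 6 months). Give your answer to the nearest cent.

$2.14

CRR parameters: u = e^(σ√Δt) = e^(0.3·√0.5) = 1.2363, d = 1/u = 0.8089
Per-period rate: rΔt = 0.12·0.5 = 0.06, so R = e^0.06 = 1.0618
Risk-neutral probability p = (e^0.06 − 0.8089)/(1.2363 − 0.8089) = 0.2530/0.4275 = 0.5918
Terminal stock prices: S_u = 61.82, S_d = 40.44
Terminal payoffs (K − S): max(-15.82, 0) = 0, max(5.557, 0) = 5.557
Node 0 (S = 50): V_0 = e^(−0.06)·[0.5918·0.0000 + 0.4082·5.5571] = 2.1362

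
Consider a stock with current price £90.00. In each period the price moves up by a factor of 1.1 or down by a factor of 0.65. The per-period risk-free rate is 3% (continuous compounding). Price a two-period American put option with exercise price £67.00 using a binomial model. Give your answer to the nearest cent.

Risk-neutral probability p = (e^0.03 − 0.65)/(1.1 − 0.65) = 0.3805/0.4500 = 0.8455
Terminal stock prices: S_uu = 108.9, S_ud = 64.35, S_dd = 38.03
Terminal payoffs (K − S): max(-41.9, 0) = 0, max(2.65, 0) = 2.65, max(28.97, 0) = 28.97
Node u (S = 99): continuation = e^(−0.03)·[0.8455·0.0000 + 0.1545·2.6500] = 0.3974; exercise value = 0.0000 ≤ continuation, so V_u = 0.3974
Node d (S = 58.5): continuation = e^(−0.03)·[0.8455·2.6500 + 0.1545·28.9750] = 6.5199; exercise value = 8.5000 > continuation, so V_d = 8.5000 (exercise)
Node 0 (S = 90): continuation = e^(−0.03)·[0.8455·0.3974 + 0.1545·8.5000] = 1.6009; exercise value = 0.0000 ≤ continuation, so V_0 = 1.6009

£1.60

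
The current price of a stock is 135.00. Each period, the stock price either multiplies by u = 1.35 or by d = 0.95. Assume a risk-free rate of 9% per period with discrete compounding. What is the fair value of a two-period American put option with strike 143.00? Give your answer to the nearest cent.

8.80

Risk-neutral probability p = (1 + 0.09 − 0.95)/(1.35 − 0.95) = 0.1400/0.4000 = 0.3500
Terminal stock prices: S_uu = 246, S_ud = 173.1, S_dd = 121.8
Terminal payoffs (K − S): max(-103, 0) = 0, max(-30.14, 0) = 0, max(21.16, 0) = 21.16
Node u (S = 182.2): continuation = 1/1.09·[0.3500·0.0000 + 0.6500·0.0000] = 0.0000; exercise value = 0.0000 ≤ continuation, so V_u = 0.0000
Node d (S = 128.2): continuation = 1/1.09·[0.3500·0.0000 + 0.6500·21.1625] = 12.6198; exercise value = 14.7500 > continuation, so V_d = 14.7500 (exercise)
Node 0 (S = 135): continuation = 1/1.09·[0.3500·0.0000 + 0.6500·14.7500] = 8.7959; exercise value = 8.0000 ≤ continuation, so V_0 = 8.7959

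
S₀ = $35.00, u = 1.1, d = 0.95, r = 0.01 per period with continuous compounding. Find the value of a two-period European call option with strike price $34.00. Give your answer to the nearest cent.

Risk-neutral probability p = (e^0.01 − 0.95)/(1.1 − 0.95) = 0.0601/0.1500 = 0.4003
Terminal stock prices: S_uu = 42.35, S_ud = 36.57, S_dd = 31.59
Terminal payoffs (S − K): max(8.35, 0) = 8.35, max(2.575, 0) = 2.575, max(-2.413, 0) = 0
Node u (S = 38.5): V_u = e^(−0.01)·[0.4003·8.3500 + 0.5997·2.5750] = 4.8383
Node d (S = 33.25): V_d = e^(−0.01)·[0.4003·2.5750 + 0.5997·0.0000] = 1.0206
Node 0 (S = 35): V_0 = e^(−0.01)·[0.4003·4.8383 + 0.5997·1.0206] = 2.5236

$2.52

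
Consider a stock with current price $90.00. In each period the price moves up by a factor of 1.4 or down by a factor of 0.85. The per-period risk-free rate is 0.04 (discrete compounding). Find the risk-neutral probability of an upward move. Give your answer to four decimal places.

p = 0.3455

Risk-neutral probability p = (1 + 0.04 − 0.85)/(1.4 − 0.85) = 0.1900/0.5500 = 0.3455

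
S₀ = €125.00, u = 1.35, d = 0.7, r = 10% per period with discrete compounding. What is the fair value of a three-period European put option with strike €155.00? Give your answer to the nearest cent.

€19.63

Risk-neutral probability p = (1 + 0.1 − 0.7)/(1.35 − 0.7) = 0.4000/0.6500 = 0.6154
Terminal stock prices: S_uuu = 307.5, S_uud = 159.5, S_udd = 82.69, S_ddd = 42.87
Terminal payoffs (K − S): max(-152.5, 0) = 0, max(-4.469, 0) = 0, max(72.31, 0) = 72.31, max(112.1, 0) = 112.1
Node uu (S = 227.8): V_uu = 1/1.1·[0.6154·0.0000 + 0.3846·0.0000] = 0.0000
Node ud (S = 118.1): V_ud = 1/1.1·[0.6154·0.0000 + 0.3846·72.3125] = 25.2841
Node dd (S = 61.25): V_dd = 1/1.1·[0.6154·72.3125 + 0.3846·112.1250] = 79.6591
Node u (S = 168.8): V_u = 1/1.1·[0.6154·0.0000 + 0.3846·25.2841] = 8.8406
Node d (S = 87.5): V_d = 1/1.1·[0.6154·25.2841 + 0.3846·79.6591] = 41.9978
Node 0 (S = 125): V_0 = 1/1.1·[0.6154·8.8406 + 0.3846·41.9978] = 19.6303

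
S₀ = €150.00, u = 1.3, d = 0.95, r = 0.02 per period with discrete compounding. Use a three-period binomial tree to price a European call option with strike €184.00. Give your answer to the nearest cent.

Risk-neutral probability p = (1 + 0.02 − 0.95)/(1.3 − 0.95) = 0.0700/0.3500 = 0.2000
Terminal stock prices: S_uuu = 329.6, S_uud = 240.8, S_udd = 176, S_ddd = 128.6
Terminal payoffs (S − K): max(145.6, 0) = 145.6, max(56.83, 0) = 56.83, max(-8.013, 0) = 0, max(-55.39, 0) = 0
Node uu (S = 253.5): V_uu = 1/1.02·[0.2000·145.5500 + 0.8000·56.8250] = 73.1078
Node ud (S = 185.2): V_ud = 1/1.02·[0.2000·56.8250 + 0.8000·0.0000] = 11.1422
Node dd (S = 135.4): V_dd = 1/1.02·[0.2000·0.0000 + 0.8000·0.0000] = 0.0000
Node u (S = 195): V_u = 1/1.02·[0.2000·73.1078 + 0.8000·11.1422] = 23.0738
Node d (S = 142.5): V_d = 1/1.02·[0.2000·11.1422 + 0.8000·0.0000] = 2.1847
Node 0 (S = 150): V_0 = 1/1.02·[0.2000·23.0738 + 0.8000·2.1847] = 6.2378

€6.24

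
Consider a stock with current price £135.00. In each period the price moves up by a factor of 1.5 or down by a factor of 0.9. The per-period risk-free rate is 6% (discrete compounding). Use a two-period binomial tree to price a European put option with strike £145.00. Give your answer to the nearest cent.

Risk-neutral probability p = (1 + 0.06 − 0.9)/(1.5 − 0.9) = 0.1600/0.6000 = 0.2667
Terminal stock prices: S_uu = 303.8, S_ud = 182.2, S_dd = 109.4
Terminal payoffs (K − S): max(-158.8, 0) = 0, max(-37.25, 0) = 0, max(35.65, 0) = 35.65
Node u (S = 202.5): V_u = 1/1.06·[0.2667·0.0000 + 0.7333·0.0000] = 0.0000
Node d (S = 121.5): V_d = 1/1.06·[0.2667·0.0000 + 0.7333·35.6500] = 24.6635
Node 0 (S = 135): V_0 = 1/1.06·[0.2667·0.0000 + 0.7333·24.6635] = 17.0628

£17.06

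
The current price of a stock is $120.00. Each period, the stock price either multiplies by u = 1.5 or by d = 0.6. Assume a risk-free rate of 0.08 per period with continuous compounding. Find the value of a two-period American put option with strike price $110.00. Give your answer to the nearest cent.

Risk-neutral probability p = (e^0.08 − 0.6)/(1.5 − 0.6) = 0.4833/0.9000 = 0.5370
Terminal stock prices: S_uu = 270, S_ud = 108, S_dd = 43.2
Terminal payoffs (K − S): max(-160, 0) = 0, max(2, 0) = 2, max(66.8, 0) = 66.8
Node u (S = 180): continuation = e^(−0.08)·[0.5370·0.0000 + 0.4630·2.0000] = 0.8548; exercise value = 0.0000 ≤ continuation, so V_u = 0.8548
Node d (S = 72): continuation = e^(−0.08)·[0.5370·2.0000 + 0.4630·66.8000] = 29.5428; exercise value = 38.0000 > continuation, so V_d = 38.0000 (exercise)
Node 0 (S = 120): continuation = e^(−0.08)·[0.5370·0.8548 + 0.4630·38.0000] = 16.6656; exercise value = 0.0000 ≤ continuation, so V_0 = 16.6656

$16.67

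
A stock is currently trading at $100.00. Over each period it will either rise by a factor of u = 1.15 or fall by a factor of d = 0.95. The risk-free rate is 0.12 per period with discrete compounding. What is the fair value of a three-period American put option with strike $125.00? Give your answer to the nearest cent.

Risk-neutral probability p = (1 + 0.12 − 0.95)/(1.15 − 0.95) = 0.1700/0.2000 = 0.8500
Terminal stock prices: S_uuu = 152.1, S_uud = 125.6, S_udd = 103.8, S_ddd = 85.74
Terminal payoffs (K − S): max(-27.09, 0) = 0, max(-0.6375, 0) = 0, max(21.21, 0) = 21.21, max(39.26, 0) = 39.26
Node uu (S = 132.2): continuation = 1/1.12·[0.8500·0.0000 + 0.1500·0.0000] = 0.0000; exercise value = 0.0000 ≤ continuation, so V_uu = 0.0000
Node ud (S = 109.2): continuation = 1/1.12·[0.8500·0.0000 + 0.1500·21.2125] = 2.8410; exercise value = 15.7500 > continuation, so V_ud = 15.7500 (exercise)
Node dd (S = 90.25): continuation = 1/1.12·[0.8500·21.2125 + 0.1500·39.2625] = 21.3571; exercise value = 34.7500 > continuation, so V_dd = 34.7500 (exercise)
Node u (S = 115): continuation = 1/1.12·[0.8500·0.0000 + 0.1500·15.7500] = 2.1094; exercise value = 10.0000 > continuation, so V_u = 10.0000 (exercise)
Node d (S = 95): continuation = 1/1.12·[0.8500·15.7500 + 0.1500·34.7500] = 16.6071; exercise value = 30.0000 > continuation, so V_d = 30.0000 (exercise)
Node 0 (S = 100): continuation = 1/1.12·[0.8500·10.0000 + 0.1500·30.0000] = 11.6071; exercise value = 25.0000 > continuation, so V_0 = 25.0000 (exercise)

$25.00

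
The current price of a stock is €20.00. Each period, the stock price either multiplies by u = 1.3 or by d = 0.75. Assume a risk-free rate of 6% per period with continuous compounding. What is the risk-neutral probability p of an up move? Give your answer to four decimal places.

p = 0.5670

Risk-neutral probability p = (e^0.06 − 0.75)/(1.3 − 0.75) = 0.3118/0.5500 = 0.5670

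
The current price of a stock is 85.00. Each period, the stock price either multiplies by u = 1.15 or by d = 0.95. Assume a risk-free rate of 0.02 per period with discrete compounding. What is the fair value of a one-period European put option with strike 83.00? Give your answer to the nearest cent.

1.43

Risk-neutral probability p = (1 + 0.02 − 0.95)/(1.15 − 0.95) = 0.0700/0.2000 = 0.3500
Terminal stock prices: S_u = 97.75, S_d = 80.75
Terminal payoffs (K − S): max(-14.75, 0) = 0, max(2.25, 0) = 2.25
Node 0 (S = 85): V_0 = 1/1.02·[0.3500·0.0000 + 0.6500·2.2500] = 1.4338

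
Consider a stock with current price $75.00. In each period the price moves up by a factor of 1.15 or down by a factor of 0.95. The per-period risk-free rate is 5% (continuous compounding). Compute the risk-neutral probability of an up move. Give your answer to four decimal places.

Risk-neutral probability p = (e^0.05 − 0.95)/(1.15 − 0.95) = 0.1013/0.2000 = 0.5064

p = 0.5064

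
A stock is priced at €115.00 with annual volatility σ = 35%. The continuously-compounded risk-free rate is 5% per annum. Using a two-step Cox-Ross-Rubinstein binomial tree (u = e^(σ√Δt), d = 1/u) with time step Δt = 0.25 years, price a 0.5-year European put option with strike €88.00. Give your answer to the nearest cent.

CRR parameters: u = e^(σ√Δt) = e^(0.35·√0.25) = 1.1912, d = 1/u = 0.8395
Per-period rate: rΔt = 0.05·0.25 = 0.0125, so R = e^0.0125 = 1.0126
Risk-neutral probability p = (e^0.0125 − 0.8395)/(1.1912 − 0.8395) = 0.1731/0.3518 = 0.4921
Terminal stock prices: S_uu = 163.2, S_ud = 115, S_dd = 81.04
Terminal payoffs (K − S): max(-75.19, 0) = 0, max(-27, 0) = 0, max(6.961, 0) = 6.961
Node u (S = 137): V_u = e^(−0.0125)·[0.4921·0.0000 + 0.5079·0.0000] = 0.0000
Node d (S = 96.54): V_d = e^(−0.0125)·[0.4921·0.0000 + 0.5079·6.9609] = 3.4914
Node 0 (S = 115): V_0 = e^(−0.0125)·[0.4921·0.0000 + 0.5079·3.4914] = 1.7512

€1.75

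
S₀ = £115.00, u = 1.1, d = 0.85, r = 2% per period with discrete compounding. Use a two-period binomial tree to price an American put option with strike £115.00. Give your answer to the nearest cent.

£6.98

Risk-neutral probability p = (1 + 0.02 − 0.85)/(1.1 − 0.85) = 0.1700/0.2500 = 0.6800
Terminal stock prices: S_uu = 139.2, S_ud = 107.5, S_dd = 83.09
Terminal payoffs (K − S): max(-24.15, 0) = 0, max(7.475, 0) = 7.475, max(31.91, 0) = 31.91
Node u (S = 126.5): continuation = 1/1.02·[0.6800·0.0000 + 0.3200·7.4750] = 2.3451; exercise value = 0.0000 ≤ continuation, so V_u = 2.3451
Node d (S = 97.75): continuation = 1/1.02·[0.6800·7.4750 + 0.3200·31.9125] = 14.9951; exercise value = 17.2500 > continuation, so V_d = 17.2500 (exercise)
Node 0 (S = 115): continuation = 1/1.02·[0.6800·2.3451 + 0.3200·17.2500] = 6.9752; exercise value = 0.0000 ≤ continuation, so V_0 = 6.9752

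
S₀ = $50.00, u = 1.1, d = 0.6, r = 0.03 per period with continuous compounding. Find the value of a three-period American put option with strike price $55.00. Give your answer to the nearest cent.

Risk-neutral probability p = (e^0.03 − 0.6)/(1.1 − 0.6) = 0.4305/0.5000 = 0.8609
Terminal stock prices: S_uuu = 66.55, S_uud = 36.3, S_udd = 19.8, S_ddd = 10.8
Terminal payoffs (K − S): max(-11.55, 0) = 0, max(18.7, 0) = 18.7, max(35.2, 0) = 35.2, max(44.2, 0) = 44.2
Node uu (S = 60.5): continuation = e^(−0.03)·[0.8609·0.0000 + 0.1391·18.7000] = 2.5241; exercise value = 0.0000 ≤ continuation, so V_uu = 2.5241
Node ud (S = 33): continuation = e^(−0.03)·[0.8609·18.7000 + 0.1391·35.2000] = 20.3745; exercise value = 22.0000 > continuation, so V_ud = 22.0000 (exercise)
Node dd (S = 18): continuation = e^(−0.03)·[0.8609·35.2000 + 0.1391·44.2000] = 35.3745; exercise value = 37.0000 > continuation, so V_dd = 37.0000 (exercise)
Node u (S = 55): continuation = e^(−0.03)·[0.8609·2.5241 + 0.1391·22.0000] = 5.0784; exercise value = 0.0000 ≤ continuation, so V_u = 5.0784
Node d (S = 30): continuation = e^(−0.03)·[0.8609·22.0000 + 0.1391·37.0000] = 23.3745; exercise value = 25.0000 > continuation, so V_d = 25.0000 (exercise)
Node 0 (S = 50): continuation = e^(−0.03)·[0.8609·5.0784 + 0.1391·25.0000] = 7.6173; exercise value = 5.0000 ≤ continuation, so V_0 = 7.6173

$7.62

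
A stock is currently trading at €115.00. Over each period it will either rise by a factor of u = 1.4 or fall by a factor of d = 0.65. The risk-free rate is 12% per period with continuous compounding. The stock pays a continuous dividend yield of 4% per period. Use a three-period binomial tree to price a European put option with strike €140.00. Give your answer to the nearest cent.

Per-period risk-free factor R = e^0.12 = 1.1275; dividend-adjusted growth = e^(0.12−0.04) = 1.0833.
Risk-neutral probability p = (1.0833 − 0.65)/(1.4 − 0.65) = 0.4333/0.7500 = 0.5777
Terminal stock prices: S_uuu = 315.6, S_uud = 146.5, S_udd = 68.02, S_ddd = 31.58
Terminal payoffs (K − S): max(-175.6, 0) = 0, max(-6.51, 0) = 0, max(71.98, 0) = 71.98, max(108.4, 0) = 108.4
Node uu (S = 225.4): V_uu = e^(−0.12)·[0.5777·0.0000 + 0.4223·0.0000] = 0.0000
Node ud (S = 104.7): V_ud = e^(−0.12)·[0.5777·0.0000 + 0.4223·71.9775] = 26.9579
Node dd (S = 48.59): V_dd = e^(−0.12)·[0.5777·71.9775 + 0.4223·108.4181] = 77.4865
Node u (S = 161): V_u = e^(−0.12)·[0.5777·0.0000 + 0.4223·26.9579] = 10.0966
Node d (S = 74.75): V_d = e^(−0.12)·[0.5777·26.9579 + 0.4223·77.4865] = 42.8341
Node 0 (S = 115): V_0 = e^(−0.12)·[0.5777·10.0966 + 0.4223·42.8341] = 21.2161

€21.22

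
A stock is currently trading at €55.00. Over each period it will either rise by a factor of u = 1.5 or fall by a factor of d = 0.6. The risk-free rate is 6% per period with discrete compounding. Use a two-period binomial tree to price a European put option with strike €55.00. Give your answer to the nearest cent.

€9.93

Risk-neutral probability p = (1 + 0.06 − 0.6)/(1.5 − 0.6) = 0.4600/0.9000 = 0.5111
Terminal stock prices: S_uu = 123.8, S_ud = 49.5, S_dd = 19.8
Terminal payoffs (K − S): max(-68.75, 0) = 0, max(5.5, 0) = 5.5, max(35.2, 0) = 35.2
Node u (S = 82.5): V_u = 1/1.06·[0.5111·0.0000 + 0.4889·5.5000] = 2.5367
Node d (S = 33): V_d = 1/1.06·[0.5111·5.5000 + 0.4889·35.2000] = 18.8868
Node 0 (S = 55): V_0 = 1/1.06·[0.5111·2.5367 + 0.4889·18.8868] = 9.9340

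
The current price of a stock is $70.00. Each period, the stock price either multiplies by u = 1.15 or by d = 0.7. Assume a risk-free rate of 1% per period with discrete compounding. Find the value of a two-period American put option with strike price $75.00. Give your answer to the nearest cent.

Risk-neutral probability p = (1 + 0.01 − 0.7)/(1.15 − 0.7) = 0.3100/0.4500 = 0.6889
Terminal stock prices: S_uu = 92.57, S_ud = 56.35, S_dd = 34.3
Terminal payoffs (K − S): max(-17.57, 0) = 0, max(18.65, 0) = 18.65, max(40.7, 0) = 40.7
Node u (S = 80.5): continuation = 1/1.01·[0.6889·0.0000 + 0.3111·18.6500] = 5.7448; exercise value = 0.0000 ≤ continuation, so V_u = 5.7448
Node d (S = 49): continuation = 1/1.01·[0.6889·18.6500 + 0.3111·40.7000] = 25.2574; exercise value = 26.0000 > continuation, so V_d = 26.0000 (exercise)
Node 0 (S = 70): continuation = 1/1.01·[0.6889·5.7448 + 0.3111·26.0000] = 11.9271; exercise value = 5.0000 ≤ continuation, so V_0 = 11.9271

$11.93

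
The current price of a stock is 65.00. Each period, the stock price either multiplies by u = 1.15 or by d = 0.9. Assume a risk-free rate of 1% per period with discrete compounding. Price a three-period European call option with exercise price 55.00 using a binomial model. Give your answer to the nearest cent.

12.92

Risk-neutral probability p = (1 + 0.01 − 0.9)/(1.15 − 0.9) = 0.1100/0.2500 = 0.4400
Terminal stock prices: S_uuu = 98.86, S_uud = 77.37, S_udd = 60.55, S_ddd = 47.39
Terminal payoffs (S − K): max(43.86, 0) = 43.86, max(22.37, 0) = 22.37, max(5.548, 0) = 5.548, max(-7.615, 0) = 0
Node uu (S = 85.96): V_uu = 1/1.01·[0.4400·43.8569 + 0.5600·22.3662] = 31.5071
Node ud (S = 67.28): V_ud = 1/1.01·[0.4400·22.3662 + 0.5600·5.5475] = 12.8196
Node dd (S = 52.65): V_dd = 1/1.01·[0.4400·5.5475 + 0.5600·0.0000] = 2.4167
Node u (S = 74.75): V_u = 1/1.01·[0.4400·31.5071 + 0.5600·12.8196] = 20.8337
Node d (S = 58.5): V_d = 1/1.01·[0.4400·12.8196 + 0.5600·2.4167] = 6.9247
Node 0 (S = 65): V_0 = 1/1.01·[0.4400·20.8337 + 0.5600·6.9247] = 12.9155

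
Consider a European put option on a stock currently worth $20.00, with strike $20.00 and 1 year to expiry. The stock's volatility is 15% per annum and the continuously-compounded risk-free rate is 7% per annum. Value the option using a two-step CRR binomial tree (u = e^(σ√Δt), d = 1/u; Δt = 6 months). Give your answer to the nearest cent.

$0.46

CRR parameters: u = e^(σ√Δt) = e^(0.15·√0.5) = 1.1119, d = 1/u = 0.8994
Per-period rate: rΔt = 0.07·0.5 = 0.035, so R = e^0.035 = 1.0356
Risk-neutral probability p = (e^0.035 − 0.8994)/(1.1119 − 0.8994) = 0.1363/0.2125 = 0.6411
Terminal stock prices: S_uu = 24.73, S_ud = 20, S_dd = 16.18
Terminal payoffs (K − S): max(-4.726, 0) = 0, max(0, 0) = 0, max(3.823, 0) = 3.823
Node u (S = 22.24): V_u = e^(−0.035)·[0.6411·0.0000 + 0.3589·0.0000] = 0.0000
Node d (S = 17.99): V_d = e^(−0.035)·[0.6411·0.0000 + 0.3589·3.8228] = 1.3248
Node 0 (S = 20): V_0 = e^(−0.035)·[0.6411·0.0000 + 0.3589·1.3248] = 0.4591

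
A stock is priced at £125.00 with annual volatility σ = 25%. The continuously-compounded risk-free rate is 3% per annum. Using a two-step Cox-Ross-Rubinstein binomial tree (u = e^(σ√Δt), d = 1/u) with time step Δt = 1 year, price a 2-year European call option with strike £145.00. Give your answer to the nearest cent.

CRR parameters: u = e^(σ√Δt) = e^(0.25·√1) = 1.2840, d = 1/u = 0.7788
Per-period rate: rΔt = 0.03·1 = 0.03, so R = e^0.03 = 1.0305
Risk-neutral probability p = (e^0.03 − 0.7788)/(1.2840 − 0.7788) = 0.2517/0.5052 = 0.4981
Terminal stock prices: S_uu = 206.1, S_ud = 125, S_dd = 75.82
Terminal payoffs (S − K): max(61.09, 0) = 61.09, max(-20, 0) = 0, max(-69.18, 0) = 0
Node u (S = 160.5): V_u = e^(−0.03)·[0.4981·61.0902 + 0.5019·0.0000] = 29.5299
Node d (S = 97.35): V_d = e^(−0.03)·[0.4981·0.0000 + 0.5019·0.0000] = 0.0000
Node 0 (S = 125): V_0 = e^(−0.03)·[0.4981·29.5299 + 0.5019·0.0000] = 14.2742

£14.27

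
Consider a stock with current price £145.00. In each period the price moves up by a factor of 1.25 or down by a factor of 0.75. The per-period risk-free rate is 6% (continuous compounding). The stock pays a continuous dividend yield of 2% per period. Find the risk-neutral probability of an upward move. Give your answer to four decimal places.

p = 0.5816

Per-period risk-free factor R = e^0.06 = 1.0618; dividend-adjusted growth = e^(0.06−0.02) = 1.0408.
Risk-neutral probability p = (1.0408 − 0.75)/(1.25 − 0.75) = 0.2908/0.5000 = 0.5816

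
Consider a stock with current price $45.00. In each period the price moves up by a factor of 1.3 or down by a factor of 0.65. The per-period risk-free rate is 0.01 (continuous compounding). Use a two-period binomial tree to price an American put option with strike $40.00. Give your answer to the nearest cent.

Risk-neutral probability p = (e^0.01 − 0.65)/(1.3 − 0.65) = 0.3601/0.6500 = 0.5539
Terminal stock prices: S_uu = 76.05, S_ud = 38.02, S_dd = 19.01
Terminal payoffs (K − S): max(-36.05, 0) = 0, max(1.975, 0) = 1.975, max(20.99, 0) = 20.99
Node u (S = 58.5): continuation = e^(−0.01)·[0.5539·0.0000 + 0.4461·1.9750] = 0.8722; exercise value = 0.0000 ≤ continuation, so V_u = 0.8722
Node d (S = 29.25): continuation = e^(−0.01)·[0.5539·1.9750 + 0.4461·20.9875] = 10.3520; exercise value = 10.7500 > continuation, so V_d = 10.7500 (exercise)
Node 0 (S = 45): continuation = e^(−0.01)·[0.5539·0.8722 + 0.4461·10.7500] = 5.2260; exercise value = 0.0000 ≤ continuation, so V_0 = 5.2260

$5.23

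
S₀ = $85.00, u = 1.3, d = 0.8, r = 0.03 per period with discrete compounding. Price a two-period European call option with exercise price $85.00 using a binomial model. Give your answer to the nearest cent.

$13.29

Risk-neutral probability p = (1 + 0.03 − 0.8)/(1.3 − 0.8) = 0.2300/0.5000 = 0.4600
Terminal stock prices: S_uu = 143.7, S_ud = 88.4, S_dd = 54.4
Terminal payoffs (S − K): max(58.65, 0) = 58.65, max(3.4, 0) = 3.4, max(-30.6, 0) = 0
Node u (S = 110.5): V_u = 1/1.03·[0.4600·58.6500 + 0.5400·3.4000] = 27.9757
Node d (S = 68): V_d = 1/1.03·[0.4600·3.4000 + 0.5400·0.0000] = 1.5184
Node 0 (S = 85): V_0 = 1/1.03·[0.4600·27.9757 + 0.5400·1.5184] = 13.2901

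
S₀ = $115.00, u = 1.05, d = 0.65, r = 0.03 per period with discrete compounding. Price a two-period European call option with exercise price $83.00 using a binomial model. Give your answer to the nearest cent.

Risk-neutral probability p = (1 + 0.03 − 0.65)/(1.05 − 0.65) = 0.3800/0.4000 = 0.9500
Terminal stock prices: S_uu = 126.8, S_ud = 78.49, S_dd = 48.59
Terminal payoffs (S − K): max(43.79, 0) = 43.79, max(-4.513, 0) = 0, max(-34.41, 0) = 0
Node u (S = 120.8): V_u = 1/1.03·[0.9500·43.7875 + 0.0500·0.0000] = 40.3865
Node d (S = 74.75): V_d = 1/1.03·[0.9500·0.0000 + 0.0500·0.0000] = 0.0000
Node 0 (S = 115): V_0 = 1/1.03·[0.9500·40.3865 + 0.0500·0.0000] = 37.2497

$37.25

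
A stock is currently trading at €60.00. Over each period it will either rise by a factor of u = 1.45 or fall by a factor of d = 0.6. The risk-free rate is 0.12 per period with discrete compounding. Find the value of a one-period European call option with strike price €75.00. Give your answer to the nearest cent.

Risk-neutral probability p = (1 + 0.12 − 0.6)/(1.45 − 0.6) = 0.5200/0.8500 = 0.6118
Terminal stock prices: S_u = 87, S_d = 36
Terminal payoffs (S − K): max(12, 0) = 12, max(-39, 0) = 0
Node 0 (S = 60): V_0 = 1/1.12·[0.6118·12.0000 + 0.3882·0.0000] = 6.5546

€6.55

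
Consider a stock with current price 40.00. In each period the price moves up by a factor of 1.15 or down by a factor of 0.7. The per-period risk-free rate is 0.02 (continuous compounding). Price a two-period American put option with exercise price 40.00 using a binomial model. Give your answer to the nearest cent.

4.93

Risk-neutral probability p = (e^0.02 − 0.7)/(1.15 − 0.7) = 0.3202/0.4500 = 0.7116
Terminal stock prices: S_uu = 52.9, S_ud = 32.2, S_dd = 19.6
Terminal payoffs (K − S): max(-12.9, 0) = 0, max(7.8, 0) = 7.8, max(20.4, 0) = 20.4
Node u (S = 46): continuation = e^(−0.02)·[0.7116·0.0000 + 0.2884·7.8000] = 2.2053; exercise value = 0.0000 ≤ continuation, so V_u = 2.2053
Node d (S = 28): continuation = e^(−0.02)·[0.7116·7.8000 + 0.2884·20.4000] = 11.2079; exercise value = 12.0000 > continuation, so V_d = 12.0000 (exercise)
Node 0 (S = 40): continuation = e^(−0.02)·[0.7116·2.2053 + 0.2884·12.0000] = 4.9309; exercise value = 0.0000 ≤ continuation, so V_0 = 4.9309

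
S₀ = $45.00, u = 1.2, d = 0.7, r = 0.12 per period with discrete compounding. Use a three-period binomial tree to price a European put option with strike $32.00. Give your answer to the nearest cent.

Risk-neutral probability p = (1 + 0.12 − 0.7)/(1.2 − 0.7) = 0.4200/0.5000 = 0.8400
Terminal stock prices: S_uuu = 77.76, S_uud = 45.36, S_udd = 26.46, S_ddd = 15.43
Terminal payoffs (K − S): max(-45.76, 0) = 0, max(-13.36, 0) = 0, max(5.54, 0) = 5.54, max(16.57, 0) = 16.57
Node uu (S = 64.8): V_uu = 1/1.12·[0.8400·0.0000 + 0.1600·0.0000] = 0.0000
Node ud (S = 37.8): V_ud = 1/1.12·[0.8400·0.0000 + 0.1600·5.5400] = 0.7914
Node dd (S = 22.05): V_dd = 1/1.12·[0.8400·5.5400 + 0.1600·16.5650] = 6.5214
Node u (S = 54): V_u = 1/1.12·[0.8400·0.0000 + 0.1600·0.7914] = 0.1131
Node d (S = 31.5): V_d = 1/1.12·[0.8400·0.7914 + 0.1600·6.5214] = 1.5252
Node 0 (S = 45): V_0 = 1/1.12·[0.8400·0.1131 + 0.1600·1.5252] = 0.3027

$0.30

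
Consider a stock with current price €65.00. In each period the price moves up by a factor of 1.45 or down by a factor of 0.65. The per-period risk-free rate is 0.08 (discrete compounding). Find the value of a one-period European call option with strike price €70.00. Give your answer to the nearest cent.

€12.07

Risk-neutral probability p = (1 + 0.08 − 0.65)/(1.45 − 0.65) = 0.4300/0.8000 = 0.5375
Terminal stock prices: S_u = 94.25, S_d = 42.25
Terminal payoffs (S − K): max(24.25, 0) = 24.25, max(-27.75, 0) = 0
Node 0 (S = 65): V_0 = 1/1.08·[0.5375·24.2500 + 0.4625·0.0000] = 12.0689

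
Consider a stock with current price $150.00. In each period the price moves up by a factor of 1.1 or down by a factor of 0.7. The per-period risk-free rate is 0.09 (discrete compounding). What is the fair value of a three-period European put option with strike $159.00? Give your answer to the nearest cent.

Risk-neutral probability p = (1 + 0.09 − 0.7)/(1.1 − 0.7) = 0.3900/0.4000 = 0.9750
Terminal stock prices: S_uuu = 199.7, S_uud = 127.1, S_udd = 80.85, S_ddd = 51.45
Terminal payoffs (K − S): max(-40.65, 0) = 0, max(31.95, 0) = 31.95, max(78.15, 0) = 78.15, max(107.6, 0) = 107.6
Node uu (S = 181.5): V_uu = 1/1.09·[0.9750·0.0000 + 0.0250·31.9500] = 0.7328
Node ud (S = 115.5): V_ud = 1/1.09·[0.9750·31.9500 + 0.0250·78.1500] = 30.3716
Node dd (S = 73.5): V_dd = 1/1.09·[0.9750·78.1500 + 0.0250·107.5500] = 72.3716
Node u (S = 165): V_u = 1/1.09·[0.9750·0.7328 + 0.0250·30.3716] = 1.3521
Node d (S = 105): V_d = 1/1.09·[0.9750·30.3716 + 0.0250·72.3716] = 28.8271
Node 0 (S = 150): V_0 = 1/1.09·[0.9750·1.3521 + 0.0250·28.8271] = 1.8706

$1.87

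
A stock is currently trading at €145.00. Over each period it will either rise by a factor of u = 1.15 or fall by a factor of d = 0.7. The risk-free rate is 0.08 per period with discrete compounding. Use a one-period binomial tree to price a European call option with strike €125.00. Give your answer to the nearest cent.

€32.64

Risk-neutral probability p = (1 + 0.08 − 0.7)/(1.15 − 0.7) = 0.3800/0.4500 = 0.8444
Terminal stock prices: S_u = 166.8, S_d = 101.5
Terminal payoffs (S − K): max(41.75, 0) = 41.75, max(-23.5, 0) = 0
Node 0 (S = 145): V_0 = 1/1.08·[0.8444·41.7500 + 0.1556·0.0000] = 32.6440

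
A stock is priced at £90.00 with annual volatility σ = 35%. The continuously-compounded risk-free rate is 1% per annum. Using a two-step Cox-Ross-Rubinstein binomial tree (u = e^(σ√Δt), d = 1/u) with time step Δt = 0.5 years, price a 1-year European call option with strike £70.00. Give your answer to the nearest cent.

CRR parameters: u = e^(σ√Δt) = e^(0.35·√0.5) = 1.2808, d = 1/u = 0.7808
Per-period rate: rΔt = 0.01·0.5 = 0.005, so R = e^0.005 = 1.0050
Risk-neutral probability p = (e^0.005 − 0.7808)/(1.2808 − 0.7808) = 0.2243/0.5000 = 0.4485
Terminal stock prices: S_uu = 147.6, S_ud = 90, S_dd = 54.86
Terminal payoffs (S − K): max(77.64, 0) = 77.64, max(20, 0) = 20, max(-15.14, 0) = 0
Node u (S = 115.3): V_u = e^(−0.005)·[0.4485·77.6411 + 0.5515·20.0000] = 45.6214
Node d (S = 70.27): V_d = e^(−0.005)·[0.4485·20.0000 + 0.5515·0.0000] = 8.9246
Node 0 (S = 90): V_0 = e^(−0.005)·[0.4485·45.6214 + 0.5515·8.9246] = 25.2553

£25.26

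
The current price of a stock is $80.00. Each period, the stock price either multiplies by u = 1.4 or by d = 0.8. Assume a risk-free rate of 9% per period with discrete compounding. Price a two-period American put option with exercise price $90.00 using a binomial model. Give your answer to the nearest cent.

Risk-neutral probability p = (1 + 0.09 − 0.8)/(1.4 − 0.8) = 0.2900/0.6000 = 0.4833
Terminal stock prices: S_uu = 156.8, S_ud = 89.6, S_dd = 51.2
Terminal payoffs (K − S): max(-66.8, 0) = 0, max(0.4, 0) = 0.4, max(38.8, 0) = 38.8
Node u (S = 112): continuation = 1/1.09·[0.4833·0.0000 + 0.5167·0.4000] = 0.1896; exercise value = 0.0000 ≤ continuation, so V_u = 0.1896
Node d (S = 64): continuation = 1/1.09·[0.4833·0.4000 + 0.5167·38.8000] = 18.5688; exercise value = 26.0000 > continuation, so V_d = 26.0000 (exercise)
Node 0 (S = 80): continuation = 1/1.09·[0.4833·0.1896 + 0.5167·26.0000] = 12.4082; exercise value = 10.0000 ≤ continuation, so V_0 = 12.4082

$12.41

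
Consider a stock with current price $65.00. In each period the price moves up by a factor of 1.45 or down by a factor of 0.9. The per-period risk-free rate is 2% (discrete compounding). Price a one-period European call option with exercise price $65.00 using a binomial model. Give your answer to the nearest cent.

$6.26

Risk-neutral probability p = (1 + 0.02 − 0.9)/(1.45 − 0.9) = 0.1200/0.5500 = 0.2182
Terminal stock prices: S_u = 94.25, S_d = 58.5
Terminal payoffs (S − K): max(29.25, 0) = 29.25, max(-6.5, 0) = 0
Node 0 (S = 65): V_0 = 1/1.02·[0.2182·29.2500 + 0.7818·0.0000] = 6.2567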